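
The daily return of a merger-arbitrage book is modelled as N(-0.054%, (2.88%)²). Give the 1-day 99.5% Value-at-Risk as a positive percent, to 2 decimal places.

At 99.5% one-sided, z = 2.576.
VaR = −μ + z·σ = −(-0.054%) + 2.576 × 2.88% = 7.473%.

7.47%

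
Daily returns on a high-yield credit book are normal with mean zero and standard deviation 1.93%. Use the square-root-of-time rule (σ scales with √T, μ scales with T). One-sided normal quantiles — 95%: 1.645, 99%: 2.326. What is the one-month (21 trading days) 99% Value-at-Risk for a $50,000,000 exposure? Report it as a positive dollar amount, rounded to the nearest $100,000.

$10,300,000

σ_{21d} = 1.93% × √21 = 8.844%.
VaR = 2.326 × 8.844% = 20.571%.
On $50,000,000: 0.20571 × $50,000,000 = $10,285,500.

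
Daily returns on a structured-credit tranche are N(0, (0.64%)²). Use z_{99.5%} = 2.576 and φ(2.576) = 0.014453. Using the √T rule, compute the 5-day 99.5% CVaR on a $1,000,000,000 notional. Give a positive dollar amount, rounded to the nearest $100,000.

σ_{5d} = 0.64% × √5 = 1.431%.
ES multiplier = φ(z)/(1−α) = 0.014453/0.005 = 2.891.
ES = 1.431% × 2.891 = 4.137%; on $1,000,000,000: $41,370,000.

$41,400,000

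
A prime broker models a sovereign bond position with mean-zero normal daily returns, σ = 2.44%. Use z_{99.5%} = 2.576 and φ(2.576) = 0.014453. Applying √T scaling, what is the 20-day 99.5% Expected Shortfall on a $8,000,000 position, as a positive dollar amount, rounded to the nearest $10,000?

$2,520,000

σ_{20d} = 2.44% × √20 = 10.912%.
ES multiplier = φ(z)/(1−α) = 0.014453/0.005 = 2.891.
ES = 10.912% × 2.891 = 31.547%; on $8,000,000: $2,523,760.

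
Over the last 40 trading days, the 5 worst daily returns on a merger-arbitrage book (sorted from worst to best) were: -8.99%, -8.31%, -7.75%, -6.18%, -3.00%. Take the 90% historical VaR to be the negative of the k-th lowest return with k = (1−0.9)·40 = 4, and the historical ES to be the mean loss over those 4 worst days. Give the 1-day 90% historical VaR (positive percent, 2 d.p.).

k = 4; the 4th lowest return is -6.18%, so VaR = 6.18%.

6.18%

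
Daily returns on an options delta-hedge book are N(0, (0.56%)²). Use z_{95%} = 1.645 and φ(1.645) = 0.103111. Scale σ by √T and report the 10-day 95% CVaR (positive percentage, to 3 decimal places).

σ_{10d} = 0.56% × √10 = 1.771%.
ES multiplier = φ(z)/(1−α) = 0.103111/0.05 = 2.062.
ES = 1.771% × 2.062 = 3.652%.

3.652%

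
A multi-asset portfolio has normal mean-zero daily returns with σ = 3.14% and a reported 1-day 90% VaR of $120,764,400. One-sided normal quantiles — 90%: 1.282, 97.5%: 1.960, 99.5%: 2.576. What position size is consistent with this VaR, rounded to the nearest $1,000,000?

$3,000,000,000

VaR as a fraction of value: z·σ = 1.282 × 3.14% = 4.02548%.
Position = $120,764,400 / 0.0402548 = $3,000,000,000.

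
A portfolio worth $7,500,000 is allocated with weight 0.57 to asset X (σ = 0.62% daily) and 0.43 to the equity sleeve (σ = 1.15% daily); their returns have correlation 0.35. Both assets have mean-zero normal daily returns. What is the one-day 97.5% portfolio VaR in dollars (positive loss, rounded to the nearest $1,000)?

σ_p² = 0.57²·0.62² + 0.43²·1.15² + 2·0.35·0.57·0.43·0.62·1.15 = 0.4918 (%²).
σ_p = √0.4918 = 0.701%.
At 97.5%, z = 1.960.
VaR = 1.960 × 0.701% = 1.374%; on $7,500,000 that is $103,050.

$103,000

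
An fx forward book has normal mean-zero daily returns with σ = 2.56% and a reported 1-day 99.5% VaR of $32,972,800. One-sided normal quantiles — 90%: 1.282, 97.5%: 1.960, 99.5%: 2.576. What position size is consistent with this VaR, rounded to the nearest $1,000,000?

$500,000,000

VaR as a fraction of value: z·σ = 2.576 × 2.56% = 6.59456%.
Position = $32,972,800 / 0.0659456 = $500,000,000.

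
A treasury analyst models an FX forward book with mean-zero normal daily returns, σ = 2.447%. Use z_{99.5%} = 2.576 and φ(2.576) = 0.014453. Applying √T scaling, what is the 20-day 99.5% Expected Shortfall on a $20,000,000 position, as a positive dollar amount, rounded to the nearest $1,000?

σ_{20d} = 2.447% × √20 = 10.943%.
ES multiplier = φ(z)/(1−α) = 0.014453/0.005 = 2.891.
ES = 10.943% × 2.891 = 31.636%; on $20,000,000: $6,327,200.

$6,327,000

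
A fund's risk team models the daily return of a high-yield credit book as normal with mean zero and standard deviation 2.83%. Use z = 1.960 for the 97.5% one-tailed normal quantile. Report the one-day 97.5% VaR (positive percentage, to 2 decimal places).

VaR = z·σ = 1.960 × 2.83% = 5.547%.

5.55%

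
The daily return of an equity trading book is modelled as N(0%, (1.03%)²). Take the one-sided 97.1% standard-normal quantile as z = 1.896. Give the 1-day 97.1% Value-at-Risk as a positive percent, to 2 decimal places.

VaR = z·σ = 1.896 × 1.03% = 1.953%.

1.95%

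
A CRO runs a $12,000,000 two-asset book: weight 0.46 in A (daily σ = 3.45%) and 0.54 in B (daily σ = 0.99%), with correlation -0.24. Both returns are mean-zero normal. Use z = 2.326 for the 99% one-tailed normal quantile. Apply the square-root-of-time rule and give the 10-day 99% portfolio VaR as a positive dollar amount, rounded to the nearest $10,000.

$1,370,000

σ_p = √(0.46²·3.45² + 0.54²·0.99² + 2·-0.24·0.46·0.54·3.45·0.99) = 1.548%.
σ_{10d} = 1.548% × √10 = 4.895%.
VaR = 2.326 × 4.895% = 11.386%; on $12,000,000 that is $1,366,320.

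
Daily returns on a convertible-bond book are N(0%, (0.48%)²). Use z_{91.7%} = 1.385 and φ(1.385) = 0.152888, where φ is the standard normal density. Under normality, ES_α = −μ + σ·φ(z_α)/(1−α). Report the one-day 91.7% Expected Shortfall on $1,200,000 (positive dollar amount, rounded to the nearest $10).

Tail multiplier: φ(z)/(1−α) = 0.152888 / 0.083 = 1.842.
ES = 0.48% × 1.842 = 0.884%.
On $1,200,000: 0.00884 × $1,200,000 = $10,608.

$10,610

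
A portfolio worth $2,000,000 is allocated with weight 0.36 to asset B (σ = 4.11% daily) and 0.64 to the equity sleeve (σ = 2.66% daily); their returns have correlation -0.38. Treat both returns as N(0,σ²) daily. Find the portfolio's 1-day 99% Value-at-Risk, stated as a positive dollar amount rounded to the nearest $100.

$82,900

σ_p² = 0.36²·4.11² + 0.64²·2.66² + 2·-0.38·0.36·0.64·4.11·2.66 = 3.1730 (%²).
σ_p = √3.1730 = 1.781%.
At 99%, z = 2.326.
VaR = 2.326 × 1.781% = 4.143%; on $2,000,000 that is $82,860.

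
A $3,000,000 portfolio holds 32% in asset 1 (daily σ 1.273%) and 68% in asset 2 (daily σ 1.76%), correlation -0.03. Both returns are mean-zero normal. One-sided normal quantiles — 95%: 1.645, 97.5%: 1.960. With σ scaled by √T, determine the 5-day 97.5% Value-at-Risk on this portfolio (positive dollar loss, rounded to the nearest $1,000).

σ_p = √(0.32²·1.273² + 0.68²·1.76² + 2·-0.03·0.32·0.68·1.273·1.76) = 1.253%.
σ_{5d} = 1.253% × √5 = 2.802%.
VaR = 1.960 × 2.802% = 5.492%; on $3,000,000 that is $164,760.

$165,000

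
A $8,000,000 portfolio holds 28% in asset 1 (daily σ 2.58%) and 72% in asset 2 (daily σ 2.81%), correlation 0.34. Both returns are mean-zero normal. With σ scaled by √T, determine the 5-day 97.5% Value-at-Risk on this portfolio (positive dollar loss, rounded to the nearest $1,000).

σ_p = √(0.28²·2.58² + 0.72²·2.81² + 2·0.34·0.28·0.72·2.58·2.81) = 2.368%.
σ_{5d} = 2.368% × √5 = 5.295%.
z(97.5%) = 1.960.
VaR = 1.960 × 5.295% = 10.378%; on $8,000,000 that is $830,240.

$830,000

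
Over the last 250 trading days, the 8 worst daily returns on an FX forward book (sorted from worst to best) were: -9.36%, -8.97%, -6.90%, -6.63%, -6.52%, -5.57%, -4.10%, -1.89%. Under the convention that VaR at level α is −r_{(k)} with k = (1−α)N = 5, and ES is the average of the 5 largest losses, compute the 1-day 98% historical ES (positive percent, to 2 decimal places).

The 5 worst returns sum to -38.38%.
ES = −(-38.38%) / 5 = 7.676% ≈ 7.68%.

7.68%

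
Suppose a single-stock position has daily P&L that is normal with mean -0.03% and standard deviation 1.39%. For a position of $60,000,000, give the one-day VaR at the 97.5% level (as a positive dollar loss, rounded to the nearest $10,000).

$1,650,000

At 97.5% one-sided, z = 1.960.
VaR = −μ + z·σ = −(-0.03%) + 1.960 × 1.39% = 2.754%.
On $60,000,000: 0.02754 × $60,000,000 = $1,652,400.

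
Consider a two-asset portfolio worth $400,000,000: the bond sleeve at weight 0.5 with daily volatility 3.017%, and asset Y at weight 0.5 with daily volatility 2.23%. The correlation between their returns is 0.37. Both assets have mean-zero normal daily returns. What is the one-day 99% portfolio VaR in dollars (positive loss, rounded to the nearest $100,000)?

$20,300,000

σ_p² = 0.5²·3.017² + 0.5²·2.23² + 2·0.37·0.5·0.5·3.017·2.23 = 4.7635 (%²).
σ_p = √4.7635 = 2.183%.
At 99%, z = 2.326.
VaR = 2.326 × 2.183% = 5.078%; on $400,000,000 that is $20,312,000.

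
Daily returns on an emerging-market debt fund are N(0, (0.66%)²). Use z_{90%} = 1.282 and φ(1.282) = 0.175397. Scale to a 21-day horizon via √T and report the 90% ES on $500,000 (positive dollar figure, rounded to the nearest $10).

$26,520

σ_{21d} = 0.66% × √21 = 3.024%.
ES multiplier = φ(z)/(1−α) = 0.175397/0.1 = 1.754.
ES = 3.024% × 1.754 = 5.304%; on $500,000: $26,520.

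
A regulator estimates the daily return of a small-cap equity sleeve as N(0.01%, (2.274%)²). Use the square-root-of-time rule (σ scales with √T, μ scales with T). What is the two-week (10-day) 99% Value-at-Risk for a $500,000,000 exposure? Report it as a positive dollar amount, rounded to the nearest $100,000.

$83,100,000

At 99%, z = 2.326.
σ_{10d} = 2.274% × √10 = 7.191%; μ_{10d} = 10 × 0.01% = 0.100%.
VaR = −(0.100%) + 2.326 × 7.191% = 16.626%.
On $500,000,000: 0.16626 × $500,000,000 = $83,130,000.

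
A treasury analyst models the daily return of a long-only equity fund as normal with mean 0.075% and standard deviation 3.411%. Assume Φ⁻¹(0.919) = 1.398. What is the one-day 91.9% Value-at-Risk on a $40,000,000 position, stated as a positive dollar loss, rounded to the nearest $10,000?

$1,880,000

VaR = −μ + z·σ = −(0.075%) + 1.398 × 3.411% = 4.694%.
On $40,000,000: 0.04694 × $40,000,000 = $1,877,600.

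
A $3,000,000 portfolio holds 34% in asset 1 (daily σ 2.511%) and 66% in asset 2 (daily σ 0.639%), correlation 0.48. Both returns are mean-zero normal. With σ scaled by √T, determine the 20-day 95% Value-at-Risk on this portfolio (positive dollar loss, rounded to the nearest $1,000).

$247,000

σ_p = √(0.34²·2.511² + 0.66²·0.639² + 2·0.48·0.34·0.66·2.511·0.639) = 1.119%.
σ_{20d} = 1.119% × √20 = 5.004%.
z(95%) = 1.645.
VaR = 1.645 × 5.004% = 8.232%; on $3,000,000 that is $246,960.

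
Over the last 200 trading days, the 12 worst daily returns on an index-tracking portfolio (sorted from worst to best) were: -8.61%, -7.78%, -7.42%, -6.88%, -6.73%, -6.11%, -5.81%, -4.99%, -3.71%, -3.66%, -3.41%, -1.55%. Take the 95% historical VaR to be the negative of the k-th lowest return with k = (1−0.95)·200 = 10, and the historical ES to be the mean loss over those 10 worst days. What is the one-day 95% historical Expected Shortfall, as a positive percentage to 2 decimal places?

6.17%

The 10 worst returns sum to -61.70%.
ES = −(-61.70%) / 10 = 6.17%.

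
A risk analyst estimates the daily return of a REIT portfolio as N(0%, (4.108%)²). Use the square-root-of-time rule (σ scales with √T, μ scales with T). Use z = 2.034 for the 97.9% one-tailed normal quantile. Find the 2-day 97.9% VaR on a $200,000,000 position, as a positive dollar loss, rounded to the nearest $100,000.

σ_{2d} = 4.108% × √2 = 5.810%.
VaR = 2.034 × 5.810% = 11.818%.
On $200,000,000: 0.11818 × $200,000,000 = $23,636,000.

$23,600,000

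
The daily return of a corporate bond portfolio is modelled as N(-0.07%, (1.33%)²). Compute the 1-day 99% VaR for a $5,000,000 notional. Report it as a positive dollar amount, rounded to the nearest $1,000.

$158,000

At 99% one-sided, z = 2.326.
VaR = −μ + z·σ = −(-0.07%) + 2.326 × 1.33% = 3.164%.
On $5,000,000: 0.03164 × $5,000,000 = $158,200.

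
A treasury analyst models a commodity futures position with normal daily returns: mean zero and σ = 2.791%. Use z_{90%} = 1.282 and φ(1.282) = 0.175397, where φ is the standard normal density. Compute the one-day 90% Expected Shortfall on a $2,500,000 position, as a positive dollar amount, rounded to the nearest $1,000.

$122,000

Tail multiplier: φ(z)/(1−α) = 0.175397 / 0.1 = 1.754.
ES = 2.791% × 1.754 = 4.895%.
On $2,500,000: 0.04895 × $2,500,000 = $122,375.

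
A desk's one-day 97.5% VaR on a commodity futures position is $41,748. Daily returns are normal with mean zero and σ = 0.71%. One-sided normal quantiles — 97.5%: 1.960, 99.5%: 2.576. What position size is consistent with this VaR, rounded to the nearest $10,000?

$3,000,000

VaR as a fraction of value: z·σ = 1.960 × 0.71% = 1.3916%.
Position = $41,748 / 0.013916 = $3,000,000.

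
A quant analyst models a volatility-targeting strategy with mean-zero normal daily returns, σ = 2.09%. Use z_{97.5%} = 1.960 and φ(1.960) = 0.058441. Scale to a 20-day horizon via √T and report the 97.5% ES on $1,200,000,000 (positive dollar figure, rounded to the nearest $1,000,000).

σ_{20d} = 2.09% × √20 = 9.347%.
ES multiplier = φ(z)/(1−α) = 0.058441/0.025 = 2.338.
ES = 9.347% × 2.338 = 21.853%; on $1,200,000,000: $262,236,000.

$262,000,000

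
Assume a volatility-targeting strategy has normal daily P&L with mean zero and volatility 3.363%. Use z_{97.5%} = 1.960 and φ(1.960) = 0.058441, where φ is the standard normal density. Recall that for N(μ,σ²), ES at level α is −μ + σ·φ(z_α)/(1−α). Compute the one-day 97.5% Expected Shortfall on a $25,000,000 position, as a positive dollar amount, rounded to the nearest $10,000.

Tail multiplier: φ(z)/(1−α) = 0.058441 / 0.025 = 2.338.
ES = 3.363% × 2.338 = 7.863%.
On $25,000,000: 0.07863 × $25,000,000 = $1,965,750.

$1,970,000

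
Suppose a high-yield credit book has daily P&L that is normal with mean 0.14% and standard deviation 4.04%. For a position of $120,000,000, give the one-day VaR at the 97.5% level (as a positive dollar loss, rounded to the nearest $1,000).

$9,334,000

At 97.5% one-sided, z = 1.960.
VaR = −μ + z·σ = −(0.14%) + 1.960 × 4.04% = 7.778%.
On $120,000,000: 0.07778 × $120,000,000 = $9,333,600.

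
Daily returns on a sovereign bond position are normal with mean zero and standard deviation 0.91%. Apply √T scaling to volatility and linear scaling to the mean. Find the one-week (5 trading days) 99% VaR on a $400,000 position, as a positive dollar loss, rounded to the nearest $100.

$18,900

At 99%, z = 2.326.
σ_{5d} = 0.91% × √5 = 2.035%.
VaR = 2.326 × 2.035% = 4.733%.
On $400,000: 0.04733 × $400,000 = $18,932.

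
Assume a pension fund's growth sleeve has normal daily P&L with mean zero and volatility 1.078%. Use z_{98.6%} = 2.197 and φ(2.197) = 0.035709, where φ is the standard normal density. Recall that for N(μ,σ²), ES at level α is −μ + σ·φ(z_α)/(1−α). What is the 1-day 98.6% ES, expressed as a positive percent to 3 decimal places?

2.750%

Tail multiplier: φ(z)/(1−α) = 0.035709 / 0.014 = 2.551.
ES = 1.078% × 2.551 = 2.750%.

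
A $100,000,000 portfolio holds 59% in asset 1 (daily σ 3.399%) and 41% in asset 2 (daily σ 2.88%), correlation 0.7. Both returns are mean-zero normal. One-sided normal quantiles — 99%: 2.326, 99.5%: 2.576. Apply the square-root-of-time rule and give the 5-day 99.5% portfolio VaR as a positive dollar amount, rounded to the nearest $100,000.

σ_p = √(0.59²·3.399² + 0.41²·2.88² + 2·0.7·0.59·0.41·3.399·2.88) = 2.955%.
σ_{5d} = 2.955% × √5 = 6.608%.
VaR = 2.576 × 6.608% = 17.022%; on $100,000,000 that is $17,022,000.

$17,000,000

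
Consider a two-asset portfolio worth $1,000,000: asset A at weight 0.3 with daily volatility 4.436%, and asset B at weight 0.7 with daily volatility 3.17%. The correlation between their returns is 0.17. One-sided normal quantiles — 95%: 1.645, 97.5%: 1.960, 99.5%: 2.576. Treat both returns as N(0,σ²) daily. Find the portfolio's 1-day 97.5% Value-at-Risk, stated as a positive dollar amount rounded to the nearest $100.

$54,400

σ_p² = 0.3²·4.436² + 0.7²·3.17² + 2·0.17·0.3·0.7·4.436·3.17 = 7.6990 (%²).
σ_p = √7.6990 = 2.775%.
VaR = 1.960 × 2.775% = 5.439%; on $1,000,000 that is $54,390.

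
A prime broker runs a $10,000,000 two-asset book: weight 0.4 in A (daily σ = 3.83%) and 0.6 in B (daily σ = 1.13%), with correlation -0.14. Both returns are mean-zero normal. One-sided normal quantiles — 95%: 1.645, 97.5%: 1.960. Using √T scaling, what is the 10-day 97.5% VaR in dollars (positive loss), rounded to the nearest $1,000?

σ_p = √(0.4²·3.83² + 0.6²·1.13² + 2·-0.14·0.4·0.6·3.83·1.13) = 1.586%.
σ_{10d} = 1.586% × √10 = 5.015%.
VaR = 1.960 × 5.015% = 9.829%; on $10,000,000 that is $982,900.

$983,000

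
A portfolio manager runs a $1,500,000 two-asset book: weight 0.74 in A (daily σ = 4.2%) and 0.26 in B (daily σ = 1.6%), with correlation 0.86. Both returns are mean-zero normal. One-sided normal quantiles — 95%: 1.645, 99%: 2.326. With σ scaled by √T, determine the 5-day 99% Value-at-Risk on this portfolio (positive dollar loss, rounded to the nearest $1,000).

σ_p = √(0.74²·4.2² + 0.26²·1.6² + 2·0.86·0.74·0.26·4.2·1.6) = 3.472%.
σ_{5d} = 3.472% × √5 = 7.764%.
VaR = 2.326 × 7.764% = 18.059%; on $1,500,000 that is $270,885.

$271,000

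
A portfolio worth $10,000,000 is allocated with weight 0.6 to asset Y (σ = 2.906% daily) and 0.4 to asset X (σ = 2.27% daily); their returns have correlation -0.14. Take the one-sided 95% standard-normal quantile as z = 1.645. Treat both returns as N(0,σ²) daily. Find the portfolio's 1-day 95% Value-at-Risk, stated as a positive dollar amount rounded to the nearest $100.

σ_p² = 0.6²·2.906² + 0.4²·2.27² + 2·-0.14·0.6·0.4·2.906·2.27 = 3.4213 (%²).
σ_p = √3.4213 = 1.850%.
VaR = 1.645 × 1.850% = 3.043%; on $10,000,000 that is $304,300.

$304,300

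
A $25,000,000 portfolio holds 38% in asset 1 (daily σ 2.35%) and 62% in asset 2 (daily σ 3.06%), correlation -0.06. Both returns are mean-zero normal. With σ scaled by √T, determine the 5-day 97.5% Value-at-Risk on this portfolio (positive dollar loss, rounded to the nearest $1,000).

σ_p = √(0.38²·2.35² + 0.62²·3.06² + 2·-0.06·0.38·0.62·2.35·3.06) = 2.048%.
σ_{5d} = 2.048% × √5 = 4.579%.
z(97.5%) = 1.960.
VaR = 1.960 × 4.579% = 8.975%; on $25,000,000 that is $2,243,750.

$2,244,000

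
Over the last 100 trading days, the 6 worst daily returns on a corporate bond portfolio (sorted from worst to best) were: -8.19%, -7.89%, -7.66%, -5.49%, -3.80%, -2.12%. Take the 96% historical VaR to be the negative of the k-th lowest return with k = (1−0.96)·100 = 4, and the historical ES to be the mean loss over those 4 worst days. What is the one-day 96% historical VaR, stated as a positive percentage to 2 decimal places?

5.49%

k = 4; the 4th lowest return is -5.49%, so VaR = 5.49%.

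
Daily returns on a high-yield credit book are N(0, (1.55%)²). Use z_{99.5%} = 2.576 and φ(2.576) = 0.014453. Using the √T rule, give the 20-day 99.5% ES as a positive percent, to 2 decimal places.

σ_{20d} = 1.55% × √20 = 6.932%.
ES multiplier = φ(z)/(1−α) = 0.014453/0.005 = 2.891.
ES = 6.932% × 2.891 = 20.040%.

20.04%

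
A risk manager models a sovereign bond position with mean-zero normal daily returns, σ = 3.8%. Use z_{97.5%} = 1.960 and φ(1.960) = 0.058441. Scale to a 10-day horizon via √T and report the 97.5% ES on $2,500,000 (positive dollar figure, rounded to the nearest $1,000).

$702,000

σ_{10d} = 3.8% × √10 = 12.017%.
ES multiplier = φ(z)/(1−α) = 0.058441/0.025 = 2.338.
ES = 12.017% × 2.338 = 28.096%; on $2,500,000: $702,400.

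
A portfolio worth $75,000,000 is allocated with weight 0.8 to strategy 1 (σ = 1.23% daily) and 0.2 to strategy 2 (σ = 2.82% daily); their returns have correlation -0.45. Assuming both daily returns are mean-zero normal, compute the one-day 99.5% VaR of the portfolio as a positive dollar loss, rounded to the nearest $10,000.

σ_p² = 0.8²·1.23² + 0.2²·2.82² + 2·-0.45·0.8·0.2·1.23·2.82 = 0.7869 (%²).
σ_p = √0.7869 = 0.887%.
At 99.5%, z = 2.576.
VaR = 2.576 × 0.887% = 2.285%; on $75,000,000 that is $1,713,750.

$1,710,000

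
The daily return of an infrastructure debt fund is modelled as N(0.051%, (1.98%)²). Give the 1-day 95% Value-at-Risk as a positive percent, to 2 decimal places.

3.21%

At 95% one-sided, z = 1.645.
VaR = −μ + z·σ = −(0.051%) + 1.645 × 1.98% = 3.206%.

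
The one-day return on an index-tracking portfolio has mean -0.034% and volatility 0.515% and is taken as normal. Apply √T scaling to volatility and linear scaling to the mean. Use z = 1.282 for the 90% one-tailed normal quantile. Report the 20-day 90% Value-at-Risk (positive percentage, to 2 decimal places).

3.63%

σ_{20d} = 0.515% × √20 = 2.303%; μ_{20d} = 20 × -0.034% = -0.680%.
VaR = −(-0.680%) + 1.282 × 2.303% = 3.632%.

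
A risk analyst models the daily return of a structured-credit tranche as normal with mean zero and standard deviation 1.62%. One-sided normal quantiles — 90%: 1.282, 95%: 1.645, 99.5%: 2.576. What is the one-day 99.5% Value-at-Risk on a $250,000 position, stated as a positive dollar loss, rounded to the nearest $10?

$10,430

VaR = z·σ = 2.576 × 1.62% = 4.173%.
On $250,000: 0.04173 × $250,000 = $10,432.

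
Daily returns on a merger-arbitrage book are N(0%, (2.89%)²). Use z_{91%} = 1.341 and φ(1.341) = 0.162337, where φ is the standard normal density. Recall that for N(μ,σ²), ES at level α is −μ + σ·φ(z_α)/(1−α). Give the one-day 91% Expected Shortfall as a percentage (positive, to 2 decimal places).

5.21%

Tail multiplier: φ(z)/(1−α) = 0.162337 / 0.09 = 1.804.
ES = 2.89% × 1.804 = 5.214%.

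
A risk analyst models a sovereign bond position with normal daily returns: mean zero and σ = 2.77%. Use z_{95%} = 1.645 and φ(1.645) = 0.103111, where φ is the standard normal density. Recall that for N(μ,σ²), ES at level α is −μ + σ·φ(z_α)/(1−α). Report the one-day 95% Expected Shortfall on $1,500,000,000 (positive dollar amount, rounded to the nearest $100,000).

$85,700,000

Tail multiplier: φ(z)/(1−α) = 0.103111 / 0.05 = 2.062.
ES = 2.77% × 2.062 = 5.712%.
On $1,500,000,000: 0.05712 × $1,500,000,000 = $85,680,000.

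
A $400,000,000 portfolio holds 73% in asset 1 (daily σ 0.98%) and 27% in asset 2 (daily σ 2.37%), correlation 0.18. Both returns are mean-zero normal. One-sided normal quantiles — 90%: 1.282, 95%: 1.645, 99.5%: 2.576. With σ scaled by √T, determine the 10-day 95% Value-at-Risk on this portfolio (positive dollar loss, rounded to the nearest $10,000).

$21,680,000

σ_p = √(0.73²·0.98² + 0.27²·2.37² + 2·0.18·0.73·0.27·0.98·2.37) = 1.042%.
σ_{10d} = 1.042% × √10 = 3.295%.
VaR = 1.645 × 3.295% = 5.420%; on $400,000,000 that is $21,680,000.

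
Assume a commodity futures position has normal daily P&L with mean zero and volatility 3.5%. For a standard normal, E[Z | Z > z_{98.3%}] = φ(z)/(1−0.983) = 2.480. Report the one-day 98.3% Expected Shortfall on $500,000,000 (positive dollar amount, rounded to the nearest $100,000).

ES = 3.5% × 2.480 = 8.680%.
On $500,000,000: 0.08680 × $500,000,000 = $43,400,000.

$43,400,000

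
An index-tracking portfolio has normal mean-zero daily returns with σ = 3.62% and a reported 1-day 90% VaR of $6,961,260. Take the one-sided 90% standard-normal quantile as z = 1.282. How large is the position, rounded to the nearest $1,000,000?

VaR as a fraction of value: z·σ = 1.282 × 3.62% = 4.64084%.
Position = $6,961,260 / 0.0464084 = $150,000,000.

$150,000,000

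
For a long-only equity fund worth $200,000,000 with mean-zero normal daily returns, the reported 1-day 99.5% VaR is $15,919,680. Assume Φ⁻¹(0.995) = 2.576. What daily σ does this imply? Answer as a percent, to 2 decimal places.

VaR as a fraction: $15,919,680 / $200,000,000 = 7.960%.
σ = VaR / z = 7.960% / 2.576 = 3.090%.

3.09%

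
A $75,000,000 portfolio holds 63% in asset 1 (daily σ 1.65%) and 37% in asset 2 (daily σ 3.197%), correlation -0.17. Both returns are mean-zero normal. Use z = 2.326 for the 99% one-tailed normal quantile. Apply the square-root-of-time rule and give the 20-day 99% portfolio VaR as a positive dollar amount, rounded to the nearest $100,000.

$11,200,000

σ_p = √(0.63²·1.65² + 0.37²·3.197² + 2·-0.17·0.63·0.37·1.65·3.197) = 1.436%.
σ_{20d} = 1.436% × √20 = 6.422%.
VaR = 2.326 × 6.422% = 14.938%; on $75,000,000 that is $11,203,500.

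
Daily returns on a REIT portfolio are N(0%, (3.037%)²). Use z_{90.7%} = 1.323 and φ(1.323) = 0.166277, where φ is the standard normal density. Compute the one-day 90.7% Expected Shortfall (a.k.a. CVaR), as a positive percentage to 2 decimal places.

Tail multiplier: φ(z)/(1−α) = 0.166277 / 0.093 = 1.788.
ES = 3.037% × 1.788 = 5.430%.

5.43%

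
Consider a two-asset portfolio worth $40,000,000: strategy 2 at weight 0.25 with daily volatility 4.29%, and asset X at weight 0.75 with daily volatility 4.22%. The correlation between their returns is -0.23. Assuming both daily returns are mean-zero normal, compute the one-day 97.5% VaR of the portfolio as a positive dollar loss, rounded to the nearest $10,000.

σ_p² = 0.25²·4.29² + 0.75²·4.22² + 2·-0.23·0.25·0.75·4.29·4.22 = 9.6060 (%²).
σ_p = √9.6060 = 3.099%.
At 97.5%, z = 1.960.
VaR = 1.960 × 3.099% = 6.074%; on $40,000,000 that is $2,429,600.

$2,430,000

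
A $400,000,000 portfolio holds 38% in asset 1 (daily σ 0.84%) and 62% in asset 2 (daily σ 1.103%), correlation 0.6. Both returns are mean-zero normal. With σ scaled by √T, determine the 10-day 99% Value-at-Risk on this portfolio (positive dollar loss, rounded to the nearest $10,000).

σ_p = √(0.38²·0.84² + 0.62²·1.103² + 2·0.6·0.38·0.62·0.84·1.103) = 0.912%.
σ_{10d} = 0.912% × √10 = 2.884%.
z(99%) = 2.326.
VaR = 2.326 × 2.884% = 6.708%; on $400,000,000 that is $26,832,000.

$26,830,000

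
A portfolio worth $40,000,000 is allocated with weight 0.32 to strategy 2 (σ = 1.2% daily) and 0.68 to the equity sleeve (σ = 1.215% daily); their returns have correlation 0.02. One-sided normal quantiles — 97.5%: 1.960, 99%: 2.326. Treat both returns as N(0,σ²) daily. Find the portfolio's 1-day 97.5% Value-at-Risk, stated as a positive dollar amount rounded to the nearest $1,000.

σ_p² = 0.32²·1.2² + 0.68²·1.215² + 2·0.02·0.32·0.68·1.2·1.215 = 0.8428 (%²).
σ_p = √0.8428 = 0.918%.
VaR = 1.960 × 0.918% = 1.799%; on $40,000,000 that is $719,600.

$720,000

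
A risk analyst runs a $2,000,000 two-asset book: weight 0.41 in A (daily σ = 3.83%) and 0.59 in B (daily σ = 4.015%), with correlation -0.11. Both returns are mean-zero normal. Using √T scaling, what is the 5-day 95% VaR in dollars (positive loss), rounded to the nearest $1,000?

σ_p = √(0.41²·3.83² + 0.59²·4.015² + 2·-0.11·0.41·0.59·3.83·4.015) = 2.694%.
σ_{5d} = 2.694% × √5 = 6.024%.
z(95%) = 1.645.
VaR = 1.645 × 6.024% = 9.909%; on $2,000,000 that is $198,180.

$198,000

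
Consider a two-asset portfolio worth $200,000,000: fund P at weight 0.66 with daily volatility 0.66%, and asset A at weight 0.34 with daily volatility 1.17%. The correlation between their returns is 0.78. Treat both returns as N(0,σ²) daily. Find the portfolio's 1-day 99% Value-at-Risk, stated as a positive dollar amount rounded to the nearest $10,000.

σ_p² = 0.66²·0.66² + 0.34²·1.17² + 2·0.78·0.66·0.34·0.66·1.17 = 0.6183 (%²).
σ_p = √0.6183 = 0.786%.
At 99%, z = 2.326.
VaR = 2.326 × 0.786% = 1.828%; on $200,000,000 that is $3,656,000.

$3,660,000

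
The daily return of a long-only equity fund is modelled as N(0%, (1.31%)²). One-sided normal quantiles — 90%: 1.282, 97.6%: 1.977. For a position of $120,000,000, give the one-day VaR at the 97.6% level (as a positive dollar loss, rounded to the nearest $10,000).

$3,110,000

VaR = z·σ = 1.977 × 1.31% = 2.590%.
On $120,000,000: 0.02590 × $120,000,000 = $3,108,000.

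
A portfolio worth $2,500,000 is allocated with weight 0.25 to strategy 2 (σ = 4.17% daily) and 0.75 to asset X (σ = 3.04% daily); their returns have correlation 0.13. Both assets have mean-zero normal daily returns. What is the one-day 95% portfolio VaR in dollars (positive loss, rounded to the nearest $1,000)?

σ_p² = 0.25²·4.17² + 0.75²·3.04² + 2·0.13·0.25·0.75·4.17·3.04 = 6.9032 (%²).
σ_p = √6.9032 = 2.627%.
At 95%, z = 1.645.
VaR = 1.645 × 2.627% = 4.321%; on $2,500,000 that is $108,025.

$108,000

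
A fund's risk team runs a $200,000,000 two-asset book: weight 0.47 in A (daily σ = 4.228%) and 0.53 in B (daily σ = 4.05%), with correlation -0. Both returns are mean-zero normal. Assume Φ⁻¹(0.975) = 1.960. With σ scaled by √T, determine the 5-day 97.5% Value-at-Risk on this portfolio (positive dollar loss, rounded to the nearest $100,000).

σ_p = √(0.47²·4.228² + 0.53²·4.05² + 2·-0·0.47·0.53·4.228·4.05) = 2.925%.
σ_{5d} = 2.925% × √5 = 6.540%.
VaR = 1.960 × 6.540% = 12.818%; on $200,000,000 that is $25,636,000.

$25,600,000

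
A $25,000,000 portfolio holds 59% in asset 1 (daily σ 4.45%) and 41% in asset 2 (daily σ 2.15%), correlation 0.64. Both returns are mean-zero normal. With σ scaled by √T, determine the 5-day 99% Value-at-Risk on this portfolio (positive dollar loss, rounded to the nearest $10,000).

$4,240,000

σ_p = √(0.59²·4.45² + 0.41²·2.15² + 2·0.64·0.59·0.41·4.45·2.15) = 3.261%.
σ_{5d} = 3.261% × √5 = 7.292%.
z(99%) = 2.326.
VaR = 2.326 × 7.292% = 16.961%; on $25,000,000 that is $4,240,250.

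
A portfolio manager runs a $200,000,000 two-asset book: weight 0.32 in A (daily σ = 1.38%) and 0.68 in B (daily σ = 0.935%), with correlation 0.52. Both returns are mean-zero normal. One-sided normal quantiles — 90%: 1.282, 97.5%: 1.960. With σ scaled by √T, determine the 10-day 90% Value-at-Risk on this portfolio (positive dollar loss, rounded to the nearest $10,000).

σ_p = √(0.32²·1.38² + 0.68²·0.935² + 2·0.52·0.32·0.68·1.38·0.935) = 0.944%.
σ_{10d} = 0.944% × √10 = 2.985%.
VaR = 1.282 × 2.985% = 3.827%; on $200,000,000 that is $7,654,000.

$7,650,000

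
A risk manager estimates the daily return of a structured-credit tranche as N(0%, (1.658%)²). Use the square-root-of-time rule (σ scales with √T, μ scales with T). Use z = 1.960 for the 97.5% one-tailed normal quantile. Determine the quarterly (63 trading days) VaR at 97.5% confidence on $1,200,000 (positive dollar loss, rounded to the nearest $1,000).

$310,000

σ_{63d} = 1.658% × √63 = 13.160%.
VaR = 1.960 × 13.160% = 25.794%.
On $1,200,000: 0.25794 × $1,200,000 = $309,528.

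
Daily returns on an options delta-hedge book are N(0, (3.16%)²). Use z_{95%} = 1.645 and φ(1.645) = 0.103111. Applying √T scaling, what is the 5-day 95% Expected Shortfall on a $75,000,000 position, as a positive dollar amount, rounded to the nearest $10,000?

σ_{5d} = 3.16% × √5 = 7.066%.
ES multiplier = φ(z)/(1−α) = 0.103111/0.05 = 2.062.
ES = 7.066% × 2.062 = 14.570%; on $75,000,000: $10,927,500.

$10,930,000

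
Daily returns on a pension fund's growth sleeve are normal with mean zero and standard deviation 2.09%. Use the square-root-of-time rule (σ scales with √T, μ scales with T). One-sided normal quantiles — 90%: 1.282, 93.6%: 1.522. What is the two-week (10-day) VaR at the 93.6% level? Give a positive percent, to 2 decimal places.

10.06%

σ_{10d} = 2.09% × √10 = 6.609%.
VaR = 1.522 × 6.609% = 10.059%.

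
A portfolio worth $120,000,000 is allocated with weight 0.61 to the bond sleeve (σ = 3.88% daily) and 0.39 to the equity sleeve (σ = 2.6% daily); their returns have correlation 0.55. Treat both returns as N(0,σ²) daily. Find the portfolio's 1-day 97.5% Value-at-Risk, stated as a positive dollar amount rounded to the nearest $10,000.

$7,160,000

σ_p² = 0.61²·3.88² + 0.39²·2.6² + 2·0.55·0.61·0.39·3.88·2.6 = 9.2699 (%²).
σ_p = √9.2699 = 3.045%.
At 97.5%, z = 1.960.
VaR = 1.960 × 3.045% = 5.968%; on $120,000,000 that is $7,161,600.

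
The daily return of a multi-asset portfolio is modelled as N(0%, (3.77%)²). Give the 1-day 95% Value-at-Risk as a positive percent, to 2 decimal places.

6.20%

At 95% one-sided, z = 1.645.
VaR = z·σ = 1.645 × 3.77% = 6.202%.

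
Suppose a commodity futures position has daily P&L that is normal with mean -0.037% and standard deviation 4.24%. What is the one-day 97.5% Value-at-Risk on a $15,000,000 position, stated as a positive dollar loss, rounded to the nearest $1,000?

At 97.5% one-sided, z = 1.960.
VaR = −μ + z·σ = −(-0.037%) + 1.960 × 4.24% = 8.347%.
On $15,000,000: 0.08347 × $15,000,000 = $1,252,050.

$1,252,000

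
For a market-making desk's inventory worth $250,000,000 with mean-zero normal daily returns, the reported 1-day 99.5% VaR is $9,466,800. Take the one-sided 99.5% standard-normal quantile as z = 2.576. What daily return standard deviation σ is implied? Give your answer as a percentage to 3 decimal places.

VaR as a fraction: $9,466,800 / $250,000,000 = 3.787%.
σ = VaR / z = 3.787% / 2.576 = 1.470%.

1.470%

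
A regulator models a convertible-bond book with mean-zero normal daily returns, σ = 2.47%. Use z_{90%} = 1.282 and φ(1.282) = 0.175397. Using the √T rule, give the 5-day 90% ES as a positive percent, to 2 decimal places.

σ_{5d} = 2.47% × √5 = 5.523%.
ES multiplier = φ(z)/(1−α) = 0.175397/0.1 = 1.754.
ES = 5.523% × 1.754 = 9.687%.

9.69%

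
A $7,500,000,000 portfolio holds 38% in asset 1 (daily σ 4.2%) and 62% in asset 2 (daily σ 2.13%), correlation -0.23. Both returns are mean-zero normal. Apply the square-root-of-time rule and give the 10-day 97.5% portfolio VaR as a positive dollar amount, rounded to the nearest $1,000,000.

σ_p = √(0.38²·4.2² + 0.62²·2.13² + 2·-0.23·0.38·0.62·4.2·2.13) = 1.823%.
σ_{10d} = 1.823% × √10 = 5.765%.
z(97.5%) = 1.960.
VaR = 1.960 × 5.765% = 11.299%; on $7,500,000,000 that is $847,425,000.

$847,000,000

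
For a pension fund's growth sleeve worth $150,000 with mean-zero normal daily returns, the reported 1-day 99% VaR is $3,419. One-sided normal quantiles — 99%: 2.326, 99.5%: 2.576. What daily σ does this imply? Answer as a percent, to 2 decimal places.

VaR as a fraction: $3,419 / $150,000 = 2.279%.
σ = VaR / z = 2.279% / 2.326 = 0.980%.

0.98%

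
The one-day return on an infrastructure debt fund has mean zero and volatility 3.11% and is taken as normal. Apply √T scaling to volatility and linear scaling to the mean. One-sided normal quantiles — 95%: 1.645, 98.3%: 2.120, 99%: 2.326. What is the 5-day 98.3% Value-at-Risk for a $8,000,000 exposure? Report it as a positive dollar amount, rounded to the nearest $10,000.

σ_{5d} = 3.11% × √5 = 6.954%.
VaR = 2.120 × 6.954% = 14.742%.
On $8,000,000: 0.14742 × $8,000,000 = $1,179,360.

$1,180,000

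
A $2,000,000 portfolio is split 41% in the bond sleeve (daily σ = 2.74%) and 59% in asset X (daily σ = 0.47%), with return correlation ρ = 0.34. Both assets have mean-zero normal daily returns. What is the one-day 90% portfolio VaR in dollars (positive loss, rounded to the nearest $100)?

σ_p² = 0.41²·2.74² + 0.59²·0.47² + 2·0.34·0.41·0.59·2.74·0.47 = 1.5508 (%²).
σ_p = √1.5508 = 1.245%.
At 90%, z = 1.282.
VaR = 1.282 × 1.245% = 1.596%; on $2,000,000 that is $31,920.

$31,900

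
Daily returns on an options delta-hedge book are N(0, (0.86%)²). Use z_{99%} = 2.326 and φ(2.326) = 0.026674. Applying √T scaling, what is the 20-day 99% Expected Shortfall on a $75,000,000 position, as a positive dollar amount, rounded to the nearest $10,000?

σ_{20d} = 0.86% × √20 = 3.846%.
ES multiplier = φ(z)/(1−α) = 0.026674/0.01 = 2.667.
ES = 3.846% × 2.667 = 10.257%; on $75,000,000: $7,692,750.

$7,690,000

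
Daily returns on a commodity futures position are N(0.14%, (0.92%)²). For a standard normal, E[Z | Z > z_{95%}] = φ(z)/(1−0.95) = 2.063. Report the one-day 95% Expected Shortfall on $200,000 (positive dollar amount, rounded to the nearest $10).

ES = −(0.14%) + 0.92% × 2.063 = 1.758%.
On $200,000: 0.01758 × $200,000 = $3,516.

$3,520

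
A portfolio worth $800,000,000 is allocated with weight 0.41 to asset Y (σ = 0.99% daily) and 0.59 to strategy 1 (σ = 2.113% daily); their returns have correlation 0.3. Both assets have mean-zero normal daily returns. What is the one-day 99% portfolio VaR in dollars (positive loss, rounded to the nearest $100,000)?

σ_p² = 0.41²·0.99² + 0.59²·2.113² + 2·0.3·0.41·0.59·0.99·2.113 = 2.0226 (%²).
σ_p = √2.0226 = 1.422%.
At 99%, z = 2.326.
VaR = 2.326 × 1.422% = 3.308%; on $800,000,000 that is $26,464,000.

$26,500,000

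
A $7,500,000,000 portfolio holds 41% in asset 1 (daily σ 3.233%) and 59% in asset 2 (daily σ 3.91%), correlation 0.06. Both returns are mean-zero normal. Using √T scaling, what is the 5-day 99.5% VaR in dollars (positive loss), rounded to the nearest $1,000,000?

$1,179,000,000

σ_p = √(0.41²·3.233² + 0.59²·3.91² + 2·0.06·0.41·0.59·3.233·3.91) = 2.729%.
σ_{5d} = 2.729% × √5 = 6.102%.
z(99.5%) = 2.576.
VaR = 2.576 × 6.102% = 15.719%; on $7,500,000,000 that is $1,178,925,000.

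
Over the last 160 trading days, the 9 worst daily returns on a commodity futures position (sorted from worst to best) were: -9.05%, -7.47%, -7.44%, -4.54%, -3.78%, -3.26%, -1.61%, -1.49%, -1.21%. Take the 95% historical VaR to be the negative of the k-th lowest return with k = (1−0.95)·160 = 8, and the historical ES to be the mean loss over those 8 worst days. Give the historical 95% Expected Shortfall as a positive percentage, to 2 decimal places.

4.83%

The 8 worst returns sum to -38.64%.
ES = −(-38.64%) / 8 = 4.83%.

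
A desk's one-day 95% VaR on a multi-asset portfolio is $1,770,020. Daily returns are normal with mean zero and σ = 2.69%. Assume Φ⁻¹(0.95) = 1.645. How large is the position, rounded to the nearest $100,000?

$40,000,000

VaR as a fraction of value: z·σ = 1.645 × 2.69% = 4.42505%.
Position = $1,770,020 / 0.0442505 = $40,000,000.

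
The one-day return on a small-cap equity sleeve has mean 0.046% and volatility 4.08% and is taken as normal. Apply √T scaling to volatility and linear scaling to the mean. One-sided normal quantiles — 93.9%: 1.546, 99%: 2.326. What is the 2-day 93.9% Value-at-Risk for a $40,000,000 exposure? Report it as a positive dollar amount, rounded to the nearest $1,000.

$3,531,000

σ_{2d} = 4.08% × √2 = 5.770%; μ_{2d} = 2 × 0.046% = 0.092%.
VaR = −(0.092%) + 1.546 × 5.770% = 8.828%.
On $40,000,000: 0.08828 × $40,000,000 = $3,531,200.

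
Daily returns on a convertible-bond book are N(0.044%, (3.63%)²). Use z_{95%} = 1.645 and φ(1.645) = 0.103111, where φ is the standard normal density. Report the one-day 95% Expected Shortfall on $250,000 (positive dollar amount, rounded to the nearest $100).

$18,600

Tail multiplier: φ(z)/(1−α) = 0.103111 / 0.05 = 2.062.
ES = −(0.044%) + 3.63% × 2.062 = 7.441%.
On $250,000: 0.07441 × $250,000 = $18,602.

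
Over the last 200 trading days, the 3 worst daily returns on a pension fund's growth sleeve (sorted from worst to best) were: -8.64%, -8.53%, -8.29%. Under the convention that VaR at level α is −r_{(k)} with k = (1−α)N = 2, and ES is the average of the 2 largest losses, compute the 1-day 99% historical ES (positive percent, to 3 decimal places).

8.585%

The 2 worst returns sum to -17.17%.
ES = −(-17.17%) / 2 = 8.585%.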